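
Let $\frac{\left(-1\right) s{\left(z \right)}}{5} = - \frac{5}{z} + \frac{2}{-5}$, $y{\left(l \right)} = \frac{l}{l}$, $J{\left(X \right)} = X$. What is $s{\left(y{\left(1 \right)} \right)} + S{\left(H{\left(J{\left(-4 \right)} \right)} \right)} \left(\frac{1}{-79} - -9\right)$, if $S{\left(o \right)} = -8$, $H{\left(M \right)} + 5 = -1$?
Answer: $- \frac{3547}{79} \approx -44.899$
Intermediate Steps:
$y{\left(l \right)} = 1$
$H{\left(M \right)} = -6$ ($H{\left(M \right)} = -5 - 1 = -6$)
$s{\left(z \right)} = 2 + \frac{25}{z}$ ($s{\left(z \right)} = - 5 \left(- \frac{5}{z} + \frac{2}{-5}\right) = - 5 \left(- \frac{5}{z} + 2 \left(- \frac{1}{5}\right)\right) = - 5 \left(- \frac{5}{z} - \frac{2}{5}\right) = - 5 \left(- \frac{2}{5} - \frac{5}{z}\right) = 2 + \frac{25}{z}$)
$s{\left(y{\left(1 \right)} \right)} + S{\left(H{\left(J{\left(-4 \right)} \right)} \right)} \left(\frac{1}{-79} - -9\right) = \left(2 + \frac{25}{1}\right) - 8 \left(\frac{1}{-79} - -9\right) = \left(2 + 25 \cdot 1\right) - 8 \left(- \frac{1}{79} + 9\right) = \left(2 + 25\right) - \frac{5680}{79} = 27 - \frac{5680}{79} = - \frac{3547}{79}$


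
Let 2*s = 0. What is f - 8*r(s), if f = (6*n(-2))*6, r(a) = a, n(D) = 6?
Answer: 216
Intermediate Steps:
s = 0 (s = (1/2)*0 = 0)
f = 216 (f = (6*6)*6 = 36*6 = 216)
f - 8*r(s) = 216 - 8*0 = 216 + 0 = 216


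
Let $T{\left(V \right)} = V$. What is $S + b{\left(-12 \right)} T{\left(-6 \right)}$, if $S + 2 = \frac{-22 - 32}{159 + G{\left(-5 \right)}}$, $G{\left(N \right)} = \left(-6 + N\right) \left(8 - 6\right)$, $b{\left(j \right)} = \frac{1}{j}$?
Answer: $- \frac{519}{274} \approx -1.8942$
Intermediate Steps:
$G{\left(N \right)} = -12 + 2 N$ ($G{\left(N \right)} = \left(-6 + N\right) 2 = -12 + 2 N$)
$S = - \frac{328}{137}$ ($S = -2 + \frac{-22 - 32}{159 + \left(-12 + 2 \left(-5\right)\right)} = -2 - \frac{54}{159 - 22} = -2 - \frac{54}{137} = - \frac{328}{137} \approx -2.3942$)
$S + b{\left(-12 \right)} T{\left(-6 \right)} = - \frac{328}{137} + \frac{1}{-12} \left(-6\right) = - \frac{328}{137} - - \frac{1}{2} = - \frac{328}{137} + \frac{1}{2} = - \frac{519}{274}$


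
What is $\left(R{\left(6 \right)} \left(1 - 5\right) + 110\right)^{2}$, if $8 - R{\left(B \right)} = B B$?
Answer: $49284$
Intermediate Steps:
$R{\left(B \right)} = 8 - B^{2}$ ($R{\left(B \right)} = 8 - B B = 8 - B^{2}$)
$\left(R{\left(6 \right)} \left(1 - 5\right) + 110\right)^{2} = \left(\left(8 - 6^{2}\right) \left(1 - 5\right) + 110\right)^{2} = \left(\left(8 - 36\right) \left(-4\right) + 110\right)^{2} = \left(\left(-28\right) \left(-4\right) + 110\right)^{2} = \left(112 + 110\right)^{2} = 222^{2} = 49284$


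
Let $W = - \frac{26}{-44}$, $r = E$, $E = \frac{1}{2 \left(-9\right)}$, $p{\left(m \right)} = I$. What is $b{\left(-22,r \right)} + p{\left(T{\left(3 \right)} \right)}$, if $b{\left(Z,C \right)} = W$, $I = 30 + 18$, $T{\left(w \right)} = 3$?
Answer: $\frac{1069}{22} \approx 48.591$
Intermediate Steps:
$I = 48$
$p{\left(m \right)} = 48$
$E = - \frac{1}{18}$ ($E = \frac{1}{-18} = - \frac{1}{18} \approx -0.055556$)
$r = - \frac{1}{18} \approx -0.055556$
$W = \frac{13}{22}$ ($W = \left(-26\right) \left(- \frac{1}{44}\right) = \frac{13}{22} \approx 0.59091$)
$b{\left(Z,C \right)} = \frac{13}{22}$
$b{\left(-22,r \right)} + p{\left(T{\left(3 \right)} \right)} = \frac{13}{22} + 48 = \frac{1069}{22}$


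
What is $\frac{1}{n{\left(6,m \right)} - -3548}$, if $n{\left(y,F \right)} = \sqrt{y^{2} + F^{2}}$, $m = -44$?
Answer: $\frac{887}{3146583} - \frac{\sqrt{493}}{6293166} \approx 0.00027836$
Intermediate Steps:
$n{\left(y,F \right)} = \sqrt{F^{2} + y^{2}}$
$\frac{1}{n{\left(6,m \right)} - -3548} = \frac{1}{\sqrt{\left(-44\right)^{2} + 6^{2}} - -3548} = \frac{1}{\sqrt{1936 + 36} + 3548} = \frac{1}{\sqrt{1972} + 3548} = \frac{1}{2 \sqrt{493} + 3548} = \frac{1}{3548 + 2 \sqrt{493}}$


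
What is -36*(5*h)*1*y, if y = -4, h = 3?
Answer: 2160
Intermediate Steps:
-36*(5*h)*1*y = -36*(5*3)*1*(-4) = -36*15*1*(-4) = -540*(-4) = -36*(-60) = 2160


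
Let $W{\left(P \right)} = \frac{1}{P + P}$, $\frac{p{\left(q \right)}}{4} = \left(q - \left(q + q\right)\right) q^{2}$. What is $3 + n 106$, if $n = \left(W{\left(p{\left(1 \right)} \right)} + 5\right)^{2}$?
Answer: $\frac{80709}{32} \approx 2522.2$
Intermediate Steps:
$p{\left(q \right)} = - 4 q^{3}$ ($p{\left(q \right)} = 4 \left(q - \left(q + q\right)\right) q^{2} = 4 \left(q - 2 q\right) q^{2} = 4 - q q^{2} = 4 \left(- q^{3}\right) = - 4 q^{3}$)
$W{\left(P \right)} = \frac{1}{2 P}$
$n = \frac{1521}{64}$ ($n = \left(\frac{1}{2 \left(- 4 \cdot 1^{3}\right)} + 5\right)^{2} = \left(\frac{1}{2 \left(\left(-4\right) 1\right)} + 5\right)^{2} = \left(\frac{1}{2 \left(-4\right)} + 5\right)^{2} = \left(\frac{1}{2} \left(- \frac{1}{4}\right) + 5\right)^{2} = \left(- \frac{1}{8} + 5\right)^{2} = \left(\frac{39}{8}\right)^{2} = \frac{1521}{64} \approx 23.766$)
$3 + n 106 = 3 + \frac{1521}{64} \cdot 106 = 3 + \frac{80613}{32} = \frac{80709}{32}$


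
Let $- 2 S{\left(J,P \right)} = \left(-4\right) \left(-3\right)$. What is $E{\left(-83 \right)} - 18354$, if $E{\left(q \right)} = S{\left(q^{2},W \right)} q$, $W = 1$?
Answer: $-17856$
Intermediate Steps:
$S{\left(J,P \right)} = -6$ ($S{\left(J,P \right)} = - \frac{\left(-4\right) \left(-3\right)}{2} = \left(- \frac{1}{2}\right) 12 = -6$)
$E{\left(q \right)} = - 6 q$
$E{\left(-83 \right)} - 18354 = \left(-6\right) \left(-83\right) - 18354 = 498 - 18354 = -17856$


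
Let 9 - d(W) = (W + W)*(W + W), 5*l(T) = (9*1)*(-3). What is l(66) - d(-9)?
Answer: 1548/5 ≈ 309.60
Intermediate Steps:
l(T) = -27/5 (l(T) = ((9*1)*(-3))/5 = (9*(-3))/5 = (1/5)*(-27) = -27/5)
d(W) = 9 - 4*W**2 (d(W) = 9 - (W + W)*(W + W) = 9 - 2*W*2*W = 9 - 4*W**2)
l(66) - d(-9) = -27/5 - (9 - 4*(-9)**2) = -27/5 - (9 - 4*81) = -27/5 - (9 - 324) = -27/5 - 1*(-315) = -27/5 + 315 = 1548/5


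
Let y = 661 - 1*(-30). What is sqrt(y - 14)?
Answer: sqrt(677) ≈ 26.019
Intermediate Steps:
y = 691 (y = 661 + 30 = 691)
sqrt(y - 14) = sqrt(691 - 14) = sqrt(677)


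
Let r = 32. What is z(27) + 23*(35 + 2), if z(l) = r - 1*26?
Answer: 857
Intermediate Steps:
z(l) = 6 (z(l) = 32 - 1*26 = 32 - 26 = 6)
z(27) + 23*(35 + 2) = 6 + 23*(35 + 2) = 6 + 23*37 = 6 + 851 = 857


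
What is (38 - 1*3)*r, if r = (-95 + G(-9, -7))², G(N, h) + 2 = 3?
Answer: 309260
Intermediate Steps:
G(N, h) = 1 (G(N, h) = -2 + 3 = 1)
r = 8836 (r = (-95 + 1)² = (-94)² = 8836)
(38 - 1*3)*r = (38 - 1*3)*8836 = (38 - 3)*8836 = 35*8836 = 309260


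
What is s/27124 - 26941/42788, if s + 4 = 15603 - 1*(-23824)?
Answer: 119510455/145072714 ≈ 0.82380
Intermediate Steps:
s = 39423 (s = -4 + (15603 - 1*(-23824)) = -4 + (15603 + 23824) = -4 + 39427 = 39423)
s/27124 - 26941/42788 = 39423/27124 - 26941/42788 = 119510455/145072714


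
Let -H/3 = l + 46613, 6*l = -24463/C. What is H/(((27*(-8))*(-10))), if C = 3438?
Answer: -961508501/14852160 ≈ -64.739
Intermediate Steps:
l = -24463/20628 (l = (-24463/3438)/6 = (-24463*1/3438)/6 = (⅙)*(-24463/3438) = -24463/20628 ≈ -1.1859)
H = -961508501/6876 (H = -3*(-24463/20628 + 46613) = -3*961508501/20628 = -961508501/6876 ≈ -1.3984e+5)
H/(((27*(-8))*(-10))) = -961508501/(6876*((27*(-8))*(-10))) = -961508501/(6876*((-216*(-10)))) = -961508501/6876/2160 = -961508501/6876*1/2160 = -961508501/14852160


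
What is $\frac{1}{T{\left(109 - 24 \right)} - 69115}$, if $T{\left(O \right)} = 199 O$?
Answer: $- \frac{1}{52200} \approx -1.9157 \cdot 10^{-5}$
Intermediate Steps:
$\frac{1}{T{\left(109 - 24 \right)} - 69115} = \frac{1}{199 \left(109 - 24\right) - 69115} = \frac{1}{199 \cdot 85 - 69115} = \frac{1}{16915 - 69115} = \frac{1}{-52200} = - \frac{1}{52200}$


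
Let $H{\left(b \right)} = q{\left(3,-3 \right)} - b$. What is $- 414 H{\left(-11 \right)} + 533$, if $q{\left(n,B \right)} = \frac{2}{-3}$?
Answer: $-3745$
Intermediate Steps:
$q{\left(n,B \right)} = - \frac{2}{3}$ ($q{\left(n,B \right)} = 2 \left(- \frac{1}{3}\right) = - \frac{2}{3}$)
$H{\left(b \right)} = - \frac{2}{3} - b$
$- 414 H{\left(-11 \right)} + 533 = - 414 \left(- \frac{2}{3} - -11\right) + 533 = - 414 \left(- \frac{2}{3} + 11\right) + 533 = \left(-414\right) \frac{31}{3} + 533 = -4278 + 533 = -3745$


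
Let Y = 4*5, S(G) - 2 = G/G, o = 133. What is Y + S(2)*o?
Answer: 419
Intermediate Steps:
S(G) = 3 (S(G) = 2 + G/G = 2 + 1 = 3)
Y = 20
Y + S(2)*o = 20 + 3*133 = 20 + 399 = 419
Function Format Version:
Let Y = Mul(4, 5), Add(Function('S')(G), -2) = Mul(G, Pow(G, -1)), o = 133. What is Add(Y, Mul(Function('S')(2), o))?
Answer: 419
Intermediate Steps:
Function('S')(G) = 3 (Function('S')(G) = Add(2, Mul(G, Pow(G, -1))) = Add(2, 1) = 3)
Y = 20
Add(Y, Mul(Function('S')(2), o)) = Add(20, Mul(3, 133)) = Add(20, 399) = 419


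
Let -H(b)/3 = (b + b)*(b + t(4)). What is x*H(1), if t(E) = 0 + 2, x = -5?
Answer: 90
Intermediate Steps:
t(E) = 2
H(b) = -6*b*(2 + b) (H(b) = -3*(b + b)*(b + 2) = -3*2*b*(2 + b) = -6*b*(2 + b))
x*H(1) = -(-30)*(2 + 1) = -(-30)*3 = -5*(-18) = 90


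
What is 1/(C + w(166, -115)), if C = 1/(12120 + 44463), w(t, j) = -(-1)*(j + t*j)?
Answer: -56583/1086676514 ≈ -5.2070e-5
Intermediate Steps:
w(t, j) = j + j*t (w(t, j) = -(-1)*(j + j*t) = -(-j - j*t) = j + j*t)
C = 1/56583 ≈ 1.7673e-5
1/(C + w(166, -115)) = 1/(1/56583 - 115*(1 + 166)) = 1/(1/56583 - 115*167) = 1/(1/56583 - 19205) = 1/(-1086676514/56583) = -56583/1086676514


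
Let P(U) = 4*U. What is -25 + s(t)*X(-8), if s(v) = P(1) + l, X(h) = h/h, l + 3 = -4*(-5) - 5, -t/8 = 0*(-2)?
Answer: -9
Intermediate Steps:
t = 0 (t = -0*(-2) = -8*0 = 0)
l = 12 (l = -3 + (-4*(-5) - 5) = -3 + (20 - 5) = -3 + 15 = 12)
X(h) = 1
s(v) = 16 (s(v) = 4*1 + 12 = 4 + 12 = 16)
-25 + s(t)*X(-8) = -25 + 16*1 = -25 + 16 = -9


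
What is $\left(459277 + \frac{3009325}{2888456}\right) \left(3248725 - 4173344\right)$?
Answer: $- \frac{39567859618769913}{93176} \approx -4.2466 \cdot 10^{11}$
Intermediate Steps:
$\left(459277 + \frac{3009325}{2888456}\right) \left(3248725 - 4173344\right) = \left(459277 + 3009325 \cdot \frac{1}{2888456}\right) \left(-924619\right) = \left(459277 + \frac{97075}{93176}\right) \left(-924619\right) = \frac{42793690827}{93176} \left(-924619\right) = - \frac{39567859618769913}{93176}$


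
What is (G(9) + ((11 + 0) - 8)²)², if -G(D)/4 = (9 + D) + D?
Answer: 9801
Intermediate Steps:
G(D) = -36 - 8*D (G(D) = -4*((9 + D) + D) = -4*(9 + 2*D) = -36 - 8*D)
(G(9) + ((11 + 0) - 8)²)² = ((-36 - 8*9) + ((11 + 0) - 8)²)² = ((-36 - 72) + (11 - 8)²)² = (-108 + 3²)² = (-108 + 9)² = (-99)² = 9801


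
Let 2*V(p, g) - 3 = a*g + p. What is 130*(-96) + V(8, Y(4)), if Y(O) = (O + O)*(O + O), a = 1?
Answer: -24885/2 ≈ -12443.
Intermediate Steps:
Y(O) = 4*O² (Y(O) = (2*O)*(2*O) = 4*O²)
V(p, g) = 3/2 + g/2 + p/2 (V(p, g) = 3/2 + (1*g + p)/2 = 3/2 + (g + p)/2 = 3/2 + (g/2 + p/2) = 3/2 + g/2 + p/2)
130*(-96) + V(8, Y(4)) = 130*(-96) + (3/2 + (4*4²)/2 + (½)*8) = -12480 + (3/2 + (4*16)/2 + 4) = -12480 + (3/2 + (½)*64 + 4) = -12480 + (3/2 + 32 + 4) = -12480 + 75/2 = -24885/2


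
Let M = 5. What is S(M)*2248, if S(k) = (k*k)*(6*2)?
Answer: 674400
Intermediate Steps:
S(k) = 12*k² (S(k) = k²*12 = 12*k²)
S(M)*2248 = (12*5²)*2248 = (12*25)*2248 = 300*2248 = 674400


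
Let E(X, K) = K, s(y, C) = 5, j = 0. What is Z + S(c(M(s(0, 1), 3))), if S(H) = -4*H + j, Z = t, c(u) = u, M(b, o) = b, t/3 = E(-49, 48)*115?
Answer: 16540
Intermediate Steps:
t = 16560 (t = 3*(48*115) = 3*5520 = 16560)
Z = 16560
S(H) = -4*H (S(H) = -4*H + 0 = -4*H)
Z + S(c(M(s(0, 1), 3))) = 16560 - 4*5 = 16560 - 20 = 16540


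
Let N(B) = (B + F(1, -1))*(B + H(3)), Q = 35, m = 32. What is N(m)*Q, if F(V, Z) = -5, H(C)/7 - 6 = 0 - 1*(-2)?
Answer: 83160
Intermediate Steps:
H(C) = 56 (H(C) = 42 + 7*(0 - 1*(-2)) = 42 + 7*(0 + 2) = 42 + 7*2 = 42 + 14 = 56)
N(B) = (-5 + B)*(56 + B) (N(B) = (B - 5)*(B + 56) = (-5 + B)*(56 + B))
N(m)*Q = (-280 + 32² + 51*32)*35 = (-280 + 1024 + 1632)*35 = 2376*35 = 83160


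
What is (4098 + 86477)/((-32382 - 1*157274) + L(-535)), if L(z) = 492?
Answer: -90575/189164 ≈ -0.47882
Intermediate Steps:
(4098 + 86477)/((-32382 - 1*157274) + L(-535)) = (4098 + 86477)/((-32382 - 1*157274) + 492) = 90575/((-32382 - 157274) + 492) = 90575/(-189656 + 492) = 90575/(-189164) = 90575*(-1/189164) = -90575/189164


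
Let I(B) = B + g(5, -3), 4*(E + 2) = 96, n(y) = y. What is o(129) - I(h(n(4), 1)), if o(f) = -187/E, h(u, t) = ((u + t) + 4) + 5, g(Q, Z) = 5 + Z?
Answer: -49/2 ≈ -24.500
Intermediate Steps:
E = 22 (E = -2 + (¼)*96 = -2 + 24 = 22)
h(u, t) = 9 + t + u (h(u, t) = ((t + u) + 4) + 5 = (4 + t + u) + 5 = 9 + t + u)
o(f) = -17/2 (o(f) = -187/22 = -187*1/22 = -17/2)
I(B) = 2 + B (I(B) = B + (5 - 3) = B + 2 = 2 + B)
o(129) - I(h(n(4), 1)) = -17/2 - (2 + (9 + 1 + 4)) = -17/2 - (2 + 14) = -17/2 - 1*16 = -17/2 - 16 = -49/2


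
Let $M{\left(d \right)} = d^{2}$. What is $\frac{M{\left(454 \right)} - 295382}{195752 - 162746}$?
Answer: $- \frac{44633}{16503} \approx -2.7045$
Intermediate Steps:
$\frac{M{\left(454 \right)} - 295382}{195752 - 162746} = \frac{454^{2} - 295382}{195752 - 162746} = \frac{206116 - 295382}{33006} = \left(-89266\right) \frac{1}{33006} = - \frac{44633}{16503}$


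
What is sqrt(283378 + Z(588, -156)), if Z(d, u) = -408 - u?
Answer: sqrt(283126) ≈ 532.10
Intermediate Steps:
sqrt(283378 + Z(588, -156)) = sqrt(283378 + (-408 - 1*(-156))) = sqrt(283378 + (-408 + 156)) = sqrt(283378 - 252) = sqrt(283126)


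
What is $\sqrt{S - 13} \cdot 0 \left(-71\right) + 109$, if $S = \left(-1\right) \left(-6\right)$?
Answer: $109$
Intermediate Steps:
$S = 6$
$\sqrt{S - 13} \cdot 0 \left(-71\right) + 109 = \sqrt{6 - 13} \cdot 0 \left(-71\right) + 109 = \sqrt{-7} \cdot 0 \left(-71\right) + 109 = i \sqrt{7} \cdot 0 \left(-71\right) + 109 = 0 \left(-71\right) + 109 = 0 + 109 = 109$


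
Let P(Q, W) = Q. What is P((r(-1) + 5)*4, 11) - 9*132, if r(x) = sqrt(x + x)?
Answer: -1168 + 4*I*sqrt(2) ≈ -1168.0 + 5.6569*I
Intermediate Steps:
r(x) = sqrt(2)*sqrt(x) (r(x) = sqrt(2*x) = sqrt(2)*sqrt(x))
P((r(-1) + 5)*4, 11) - 9*132 = (sqrt(2)*sqrt(-1) + 5)*4 - 9*132 = (sqrt(2)*I + 5)*4 - 1188 = (I*sqrt(2) + 5)*4 - 1188 = (5 + I*sqrt(2))*4 - 1188 = (20 + 4*I*sqrt(2)) - 1188 = -1168 + 4*I*sqrt(2)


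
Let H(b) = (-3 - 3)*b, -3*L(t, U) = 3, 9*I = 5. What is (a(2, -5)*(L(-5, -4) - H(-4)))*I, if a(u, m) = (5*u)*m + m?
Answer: 6875/9 ≈ 763.89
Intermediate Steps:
I = 5/9 (I = (1/9)*5 = 5/9 ≈ 0.55556)
L(t, U) = -1 (L(t, U) = -1/3*3 = -1)
H(b) = -6*b
a(u, m) = m + 5*m*u (a(u, m) = 5*m*u + m = m + 5*m*u)
(a(2, -5)*(L(-5, -4) - H(-4)))*I = ((-5*(1 + 5*2))*(-1 - (-6)*(-4)))*(5/9) = ((-5*(1 + 10))*(-1 - 1*24))*(5/9) = ((-5*11)*(-1 - 24))*(5/9) = -55*(-25)*(5/9) = 1375*(5/9) = 6875/9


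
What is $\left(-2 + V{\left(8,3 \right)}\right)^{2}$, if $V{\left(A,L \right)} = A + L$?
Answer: $81$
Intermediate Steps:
$\left(-2 + V{\left(8,3 \right)}\right)^{2} = \left(-2 + \left(8 + 3\right)\right)^{2} = \left(-2 + 11\right)^{2} = 9^{2} = 81$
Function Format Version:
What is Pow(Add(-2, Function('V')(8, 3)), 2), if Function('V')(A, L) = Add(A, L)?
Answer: 81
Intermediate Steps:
Pow(Add(-2, Function('V')(8, 3)), 2) = Pow(Add(-2, Add(8, 3)), 2) = Pow(Add(-2, 11), 2) = Pow(9, 2) = 81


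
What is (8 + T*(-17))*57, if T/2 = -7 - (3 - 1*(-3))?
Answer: 25650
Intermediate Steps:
T = -26 (T = 2*(-7 - (3 - 1*(-3))) = 2*(-7 - (3 + 3)) = 2*(-7 - 1*6) = 2*(-7 - 6) = 2*(-13) = -26)
(8 + T*(-17))*57 = (8 - 26*(-17))*57 = (8 + 442)*57 = 450*57 = 25650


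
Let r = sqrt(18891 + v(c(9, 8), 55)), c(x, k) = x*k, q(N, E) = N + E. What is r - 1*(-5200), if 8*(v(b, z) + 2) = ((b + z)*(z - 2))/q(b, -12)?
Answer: 5200 + sqrt(272203530)/120 ≈ 5337.5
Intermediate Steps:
q(N, E) = E + N
c(x, k) = k*x
v(b, z) = -2 + (-2 + z)*(b + z)/(8*(-12 + b)) (v(b, z) = -2 + (((b + z)*(z - 2))/(-12 + b))/8 = -2 + (((b + z)*(-2 + z))/(-12 + b))/8 = -2 + (((-2 + z)*(b + z))/(-12 + b))/8 = -2 + ((-2 + z)*(b + z)/(-12 + b))/8 = -2 + (-2 + z)*(b + z)/(8*(-12 + b)))
r = sqrt(272203530)/120 (r = sqrt(18891 + (192 + 55**2 - 144*9 - 2*55 + (8*9)*55)/(8*(-12 + 8*9))) = sqrt(18891 + (192 + 3025 - 18*72 - 110 + 72*55)/(8*(-12 + 72))) = sqrt(18891 + (1/8)*(192 + 3025 - 1296 - 110 + 3960)/60) = sqrt(18891 + (1/8)*(1/60)*5771) = sqrt(18891 + 5771/480) = sqrt(9073451/480) = sqrt(272203530)/120 ≈ 137.49)
r - 1*(-5200) = sqrt(272203530)/120 - 1*(-5200) = sqrt(272203530)/120 + 5200 = 5200 + sqrt(272203530)/120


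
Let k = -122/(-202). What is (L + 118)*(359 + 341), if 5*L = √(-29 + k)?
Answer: 82600 + 280*I*√72417/101 ≈ 82600.0 + 746.03*I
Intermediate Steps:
k = 61/101 (k = -122*(-1/202) = 61/101 ≈ 0.60396)
L = 2*I*√72417/505 (L = √(-29 + 61/101)/5 = √(-2868/101)/5 = (2*I*√72417/101)/5 = 2*I*√72417/505 ≈ 1.0658*I)
(L + 118)*(359 + 341) = (2*I*√72417/505 + 118)*(359 + 341) = (118 + 2*I*√72417/505)*700 = 82600 + 280*I*√72417/101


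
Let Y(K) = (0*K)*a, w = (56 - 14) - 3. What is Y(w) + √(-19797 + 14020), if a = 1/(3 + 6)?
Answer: I*√5777 ≈ 76.007*I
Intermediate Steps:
a = ⅑ (a = 1/9 = ⅑ ≈ 0.11111)
w = 39 (w = 42 - 3 = 39)
Y(K) = 0 (Y(K) = (0*K)*(⅑) = 0*(⅑) = 0)
Y(w) + √(-19797 + 14020) = 0 + √(-19797 + 14020) = 0 + √(-5777) = 0 + I*√5777 = I*√5777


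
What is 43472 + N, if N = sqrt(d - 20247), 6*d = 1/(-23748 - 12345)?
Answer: 43472 + 23*I*sqrt(199439402906)/72186 ≈ 43472.0 + 142.29*I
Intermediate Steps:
d = -1/216558 (d = 1/(6*(-23748 - 12345)) = (1/6)/(-36093) = (1/6)*(-1/36093) = -1/216558 ≈ -4.6177e-6)
N = 23*I*sqrt(199439402906)/72186 (N = sqrt(-1/216558 - 20247) = sqrt(-4384649827/216558) = 23*I*sqrt(199439402906)/72186 ≈ 142.29*I)
43472 + N = 43472 + 23*I*sqrt(199439402906)/72186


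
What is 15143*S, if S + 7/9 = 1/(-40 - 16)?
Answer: -6072343/504 ≈ -12048.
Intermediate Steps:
S = -401/504 (S = -7/9 + 1/(-40 - 16) = -7/9 + 1/(-56) = -7/9 - 1/56 = -401/504 ≈ -0.79564)
15143*S = 15143*(-401/504) = -6072343/504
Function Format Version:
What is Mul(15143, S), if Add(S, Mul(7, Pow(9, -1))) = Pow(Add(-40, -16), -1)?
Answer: Rational(-6072343, 504) ≈ -12048.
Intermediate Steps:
S = Rational(-401, 504) (S = Add(Rational(-7, 9), Pow(Add(-40, -16), -1)) = Add(Rational(-7, 9), Pow(-56, -1)) = Add(Rational(-7, 9), Rational(-1, 56)) = Rational(-401, 504) ≈ -0.79564)
Mul(15143, S) = Mul(15143, Rational(-401, 504)) = Rational(-6072343, 504)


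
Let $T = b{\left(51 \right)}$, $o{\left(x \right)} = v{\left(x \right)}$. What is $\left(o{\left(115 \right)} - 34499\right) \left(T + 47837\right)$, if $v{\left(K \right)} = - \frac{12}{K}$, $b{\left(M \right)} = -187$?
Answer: $- \frac{37809293410}{23} \approx -1.6439 \cdot 10^{9}$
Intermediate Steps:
$o{\left(x \right)} = - \frac{12}{x}$
$T = -187$
$\left(o{\left(115 \right)} - 34499\right) \left(T + 47837\right) = \left(- \frac{12}{115} - 34499\right) \left(-187 + 47837\right) = \left(\left(-12\right) \frac{1}{115} - 34499\right) 47650 = \left(- \frac{12}{115} - 34499\right) 47650 = \left(- \frac{3967397}{115}\right) 47650 = - \frac{37809293410}{23}$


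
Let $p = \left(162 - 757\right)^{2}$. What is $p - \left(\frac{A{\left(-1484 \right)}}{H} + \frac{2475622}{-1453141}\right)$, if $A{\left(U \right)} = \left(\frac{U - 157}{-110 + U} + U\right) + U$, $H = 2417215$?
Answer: $\frac{1982199567181540605861}{5599011430370110} \approx 3.5403 \cdot 10^{5}$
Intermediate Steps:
$p = 354025$ ($p = \left(-595\right)^{2} = 354025$)
$A{\left(U \right)} = 2 U + \frac{-157 + U}{-110 + U}$ ($A{\left(U \right)} = \left(\frac{-157 + U}{-110 + U} + U\right) + U = \left(U + \frac{-157 + U}{-110 + U}\right) + U = 2 U + \frac{-157 + U}{-110 + U}$)
$p - \left(\frac{A{\left(-1484 \right)}}{H} + \frac{2475622}{-1453141}\right) = 354025 - \left(\frac{\frac{1}{-110 - 1484} \left(-157 - -324996 + 2 \left(-1484\right)^{2}\right)}{2417215} + \frac{2475622}{-1453141}\right) = 354025 - \left(\frac{-157 + 324996 + 2 \cdot 2202256}{-1594} \cdot \frac{1}{2417215} + 2475622 \left(- \frac{1}{1453141}\right)\right) = 354025 - \left(- \frac{-157 + 324996 + 4404512}{1594} \cdot \frac{1}{2417215} - \frac{2475622}{1453141}\right) = 354025 - \left(\left(- \frac{1}{1594}\right) 4729351 \cdot \frac{1}{2417215} - \frac{2475622}{1453141}\right) = 354025 - \left(\left(- \frac{4729351}{1594}\right) \frac{1}{2417215} - \frac{2475622}{1453141}\right) = 354025 - \left(- \frac{4729351}{3853040710} - \frac{2475622}{1453141}\right) = 354025 - - \frac{9545544762413111}{5599011430370110} = 354025 + \frac{9545544762413111}{5599011430370110} = \frac{1982199567181540605861}{5599011430370110}$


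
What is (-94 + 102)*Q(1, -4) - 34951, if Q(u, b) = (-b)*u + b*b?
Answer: -34791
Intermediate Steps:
Q(u, b) = b**2 - b*u (Q(u, b) = -b*u + b**2 = b**2 - b*u)
(-94 + 102)*Q(1, -4) - 34951 = (-94 + 102)*(-4*(-4 - 1*1)) - 34951 = 8*(-4*(-4 - 1)) - 34951 = 8*(-4*(-5)) - 34951 = 8*20 - 34951 = 160 - 34951 = -34791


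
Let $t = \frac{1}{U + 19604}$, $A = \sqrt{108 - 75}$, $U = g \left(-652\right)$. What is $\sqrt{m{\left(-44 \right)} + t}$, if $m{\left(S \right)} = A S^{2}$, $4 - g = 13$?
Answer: $\frac{\sqrt{398 + 19626889216 \sqrt{33}}}{3184} \approx 105.46$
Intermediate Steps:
$g = -9$ ($g = 4 - 13 = -9$)
$U = 5868$ ($U = \left(-9\right) \left(-652\right) = 5868$)
$A = \sqrt{33} \approx 5.7446$
$m{\left(S \right)} = \sqrt{33} S^{2}$
$t = \frac{1}{25472}$ ($t = \frac{1}{5868 + 19604} = \frac{1}{25472} \approx 3.9259 \cdot 10^{-5}$)
$\sqrt{m{\left(-44 \right)} + t} = \sqrt{\sqrt{33} \left(-44\right)^{2} + \frac{1}{25472}} = \sqrt{\sqrt{33} \cdot 1936 + \frac{1}{25472}} = \sqrt{1936 \sqrt{33} + \frac{1}{25472}} = \sqrt{\frac{1}{25472} + 1936 \sqrt{33}}$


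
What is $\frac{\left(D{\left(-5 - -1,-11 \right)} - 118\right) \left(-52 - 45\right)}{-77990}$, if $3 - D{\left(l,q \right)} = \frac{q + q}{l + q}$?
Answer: $- \frac{169459}{1169850} \approx -0.14486$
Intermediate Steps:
$D{\left(l,q \right)} = 3 - \frac{2 q}{l + q}$ ($D{\left(l,q \right)} = 3 - \frac{q + q}{l + q} = 3 - \frac{2 q}{l + q}$)
$\frac{\left(D{\left(-5 - -1,-11 \right)} - 118\right) \left(-52 - 45\right)}{-77990} = \frac{\left(\frac{-11 + 3 \left(-5 - -1\right)}{\left(-5 - -1\right) - 11} - 118\right) \left(-52 - 45\right)}{-77990} = \left(\frac{-11 + 3 \left(-5 + 1\right)}{\left(-5 + 1\right) - 11} - 118\right) \left(-97\right) \left(- \frac{1}{77990}\right) = \left(\frac{-11 + 3 \left(-4\right)}{-4 - 11} - 118\right) \left(-97\right) \left(- \frac{1}{77990}\right) = \left(\frac{-11 - 12}{-15} - 118\right) \left(-97\right) \left(- \frac{1}{77990}\right) = \left(\left(- \frac{1}{15}\right) \left(-23\right) - 118\right) \left(-97\right) \left(- \frac{1}{77990}\right) = \left(\frac{23}{15} - 118\right) \left(-97\right) \left(- \frac{1}{77990}\right) = \left(- \frac{1747}{15}\right) \left(-97\right) \left(- \frac{1}{77990}\right) = \frac{169459}{15} \left(- \frac{1}{77990}\right) = - \frac{169459}{1169850}$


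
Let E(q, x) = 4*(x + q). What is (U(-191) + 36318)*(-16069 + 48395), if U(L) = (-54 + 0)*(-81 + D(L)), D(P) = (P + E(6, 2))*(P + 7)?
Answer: -49753981032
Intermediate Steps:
E(q, x) = 4*q + 4*x (E(q, x) = 4*(q + x) = 4*q + 4*x)
D(P) = (7 + P)*(32 + P) (D(P) = (P + (4*6 + 4*2))*(P + 7) = (P + (24 + 8))*(7 + P) = (P + 32)*(7 + P) = (32 + P)*(7 + P) = (7 + P)*(32 + P))
U(L) = -7722 - 2106*L - 54*L**2 (U(L) = (-54 + 0)*(-81 + (224 + L**2 + 39*L)) = -54*(143 + L**2 + 39*L) = -7722 - 2106*L - 54*L**2)
(U(-191) + 36318)*(-16069 + 48395) = ((-7722 - 2106*(-191) - 54*(-191)**2) + 36318)*(-16069 + 48395) = ((-7722 + 402246 - 54*36481) + 36318)*32326 = ((-7722 + 402246 - 1969974) + 36318)*32326 = (-1575450 + 36318)*32326 = -1539132*32326 = -49753981032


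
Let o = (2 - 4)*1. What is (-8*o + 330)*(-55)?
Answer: -19030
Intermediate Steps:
o = -2 (o = -2*1 = -2)
(-8*o + 330)*(-55) = (-8*(-2) + 330)*(-55) = (16 + 330)*(-55) = 346*(-55) = -19030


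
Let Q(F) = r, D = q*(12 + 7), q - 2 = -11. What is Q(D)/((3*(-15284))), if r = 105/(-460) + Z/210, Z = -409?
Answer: 21019/442930320 ≈ 4.7454e-5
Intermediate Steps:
q = -9 (q = 2 - 11 = -9)
D = -171 (D = -9*(12 + 7) = -9*19 = -171)
r = -21019/9660 (r = 105/(-460) - 409/210 = 105*(-1/460) - 409*1/210 = -21/92 - 409/210 = -21019/9660 ≈ -2.1759)
Q(F) = -21019/9660
Q(D)/((3*(-15284))) = -21019/(9660*(3*(-15284))) = -21019/9660/(-45852) = -21019/9660*(-1/45852) = 21019/442930320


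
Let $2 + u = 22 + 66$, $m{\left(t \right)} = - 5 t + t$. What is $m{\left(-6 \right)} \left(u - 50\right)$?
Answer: $864$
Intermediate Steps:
$m{\left(t \right)} = - 4 t$
$u = 86$ ($u = -2 + \left(22 + 66\right) = -2 + 88 = 86$)
$m{\left(-6 \right)} \left(u - 50\right) = \left(-4\right) \left(-6\right) \left(86 - 50\right) = 24 \cdot 36 = 864$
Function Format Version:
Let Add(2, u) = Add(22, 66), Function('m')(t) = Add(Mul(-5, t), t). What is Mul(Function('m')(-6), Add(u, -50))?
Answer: 864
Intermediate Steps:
Function('m')(t) = Mul(-4, t)
u = 86 (u = Add(-2, Add(22, 66)) = Add(-2, 88) = 86)
Mul(Function('m')(-6), Add(u, -50)) = Mul(Mul(-4, -6), Add(86, -50)) = Mul(24, 36) = 864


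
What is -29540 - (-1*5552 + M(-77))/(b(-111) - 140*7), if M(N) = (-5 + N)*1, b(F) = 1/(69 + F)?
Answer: -1216132568/41161 ≈ -29546.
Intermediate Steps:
M(N) = -5 + N
-29540 - (-1*5552 + M(-77))/(b(-111) - 140*7) = -29540 - (-1*5552 + (-5 - 77))/(1/(69 - 111) - 140*7) = -29540 - (-5552 - 82)/(1/(-42) - 980) = -29540 - (-5634)/(-1/42 - 980) = -29540 - (-5634)/(-41161/42) = -29540 - (-5634)*(-42)/41161 = -29540 - 1*236628/41161 = -29540 - 236628/41161 = -1216132568/41161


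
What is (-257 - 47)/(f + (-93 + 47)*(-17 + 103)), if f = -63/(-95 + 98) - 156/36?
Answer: 114/1493 ≈ 0.076356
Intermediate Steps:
f = -76/3 (f = -63/3 - 156*1/36 = -63*1/3 - 13/3 = -21 - 13/3 = -76/3 ≈ -25.333)
(-257 - 47)/(f + (-93 + 47)*(-17 + 103)) = (-257 - 47)/(-76/3 + (-93 + 47)*(-17 + 103)) = -304/(-76/3 - 46*86) = -304/(-76/3 - 3956) = -304/(-11944/3) = -304*(-3/11944) = 114/1493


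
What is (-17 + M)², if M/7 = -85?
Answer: 374544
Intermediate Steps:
M = -595 (M = 7*(-85) = -595)
(-17 + M)² = (-17 - 595)² = (-612)² = 374544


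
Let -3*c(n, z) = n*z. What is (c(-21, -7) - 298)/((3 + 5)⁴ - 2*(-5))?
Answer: -347/4106 ≈ -0.084510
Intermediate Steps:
c(n, z) = -n*z/3
(c(-21, -7) - 298)/((3 + 5)⁴ - 2*(-5)) = (-⅓*(-21)*(-7) - 298)/((3 + 5)⁴ - 2*(-5)) = (-49 - 298)/(8⁴ + 10) = -347/(4096 + 10) = -347/4106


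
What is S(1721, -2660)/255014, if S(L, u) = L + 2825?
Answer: 2273/127507 ≈ 0.017826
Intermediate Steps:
S(L, u) = 2825 + L
S(1721, -2660)/255014 = (2825 + 1721)/255014 = 4546*(1/255014) = 2273/127507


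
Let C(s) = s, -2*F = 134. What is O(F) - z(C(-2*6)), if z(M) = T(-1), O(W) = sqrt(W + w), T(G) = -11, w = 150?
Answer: 11 + sqrt(83) ≈ 20.110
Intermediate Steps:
F = -67 (F = -1/2*134 = -67)
O(W) = sqrt(150 + W) (O(W) = sqrt(W + 150) = sqrt(150 + W))
z(M) = -11
O(F) - z(C(-2*6)) = sqrt(150 - 67) - 1*(-11) = sqrt(83) + 11 = 11 + sqrt(83)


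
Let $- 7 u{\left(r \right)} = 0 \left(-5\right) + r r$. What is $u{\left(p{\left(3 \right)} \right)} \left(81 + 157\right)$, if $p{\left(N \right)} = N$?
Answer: $-306$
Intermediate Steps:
$u{\left(r \right)} = - \frac{r^{2}}{7}$ ($u{\left(r \right)} = - \frac{0 \left(-5\right) + r r}{7} = - \frac{0 + r^{2}}{7} = - \frac{r^{2}}{7}$)
$u{\left(p{\left(3 \right)} \right)} \left(81 + 157\right) = - \frac{3^{2}}{7} \left(81 + 157\right) = \left(- \frac{1}{7}\right) 9 \cdot 238 = \left(- \frac{9}{7}\right) 238 = -306$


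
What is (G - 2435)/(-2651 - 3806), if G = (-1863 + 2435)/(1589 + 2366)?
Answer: 9629853/25537435 ≈ 0.37709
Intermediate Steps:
G = 572/3955 ≈ 0.14463
(G - 2435)/(-2651 - 3806) = (572/3955 - 2435)/(-2651 - 3806) = -9629853/3955/(-6457) = -9629853/3955*(-1/6457) = 9629853/25537435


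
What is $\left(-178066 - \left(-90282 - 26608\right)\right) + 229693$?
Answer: $168517$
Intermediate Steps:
$\left(-178066 - \left(-90282 - 26608\right)\right) + 229693 = \left(-178066 - -116890\right) + 229693 = \left(-178066 + 116890\right) + 229693 = -61176 + 229693 = 168517$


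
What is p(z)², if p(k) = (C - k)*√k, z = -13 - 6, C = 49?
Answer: -87856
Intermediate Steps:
z = -19
p(k) = √k*(49 - k) (p(k) = (49 - k)*√k = √k*(49 - k))
p(z)² = (√(-19)*(49 - 1*(-19)))² = ((I*√19)*(49 + 19))² = ((I*√19)*68)² = (68*I*√19)² = -87856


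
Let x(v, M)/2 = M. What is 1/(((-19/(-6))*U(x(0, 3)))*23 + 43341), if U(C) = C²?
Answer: 1/45963 ≈ 2.1757e-5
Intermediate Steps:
x(v, M) = 2*M
1/(((-19/(-6))*U(x(0, 3)))*23 + 43341) = 1/(((-19/(-6))*(2*3)²)*23 + 43341) = 1/((-19*(-⅙)*6²)*23 + 43341) = 1/(((19/6)*36)*23 + 43341) = 1/(114*23 + 43341) = 1/(2622 + 43341) = 1/45963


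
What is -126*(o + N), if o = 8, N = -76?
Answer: 8568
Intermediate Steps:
-126*(o + N) = -126*(8 - 76) = -126*(-68) = 8568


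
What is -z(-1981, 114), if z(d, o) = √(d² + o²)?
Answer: -√3937357 ≈ -1984.3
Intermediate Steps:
-z(-1981, 114) = -√((-1981)² + 114²) = -√(3924361 + 12996) = -√3937357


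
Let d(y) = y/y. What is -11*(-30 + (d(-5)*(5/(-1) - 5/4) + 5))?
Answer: 1375/4 ≈ 343.75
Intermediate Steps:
d(y) = 1
-11*(-30 + (d(-5)*(5/(-1) - 5/4) + 5)) = -11*(-30 + (1*(5/(-1) - 5/4) + 5)) = -11*(-30 + (1*(5*(-1) - 5*¼) + 5)) = -11*(-30 + (1*(-5 - 5/4) + 5)) = -11*(-30 + (1*(-25/4) + 5)) = -11*(-30 + (-25/4 + 5)) = -11*(-30 - 5/4) = -11*(-125/4) = 1375/4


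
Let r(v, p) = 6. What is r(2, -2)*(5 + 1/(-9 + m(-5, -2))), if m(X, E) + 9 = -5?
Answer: 684/23 ≈ 29.739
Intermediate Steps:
m(X, E) = -14 (m(X, E) = -9 - 5 = -14)
r(2, -2)*(5 + 1/(-9 + m(-5, -2))) = 6*(5 + 1/(-9 - 14)) = 6*(5 + 1/(-23)) = 6*(5 - 1/23) = 6*(114/23) = 684/23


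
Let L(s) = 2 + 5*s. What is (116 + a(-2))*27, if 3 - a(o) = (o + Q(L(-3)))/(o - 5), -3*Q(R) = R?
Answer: 3222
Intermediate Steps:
Q(R) = -R/3
a(o) = 3 - (13/3 + o)/(-5 + o) (a(o) = 3 - (o - (2 + 5*(-3))/3)/(o - 5) = 3 - (o - (2 - 15)/3)/(-5 + o) = 3 - (o - 1/3*(-13))/(-5 + o) = 3 - (o + 13/3)/(-5 + o) = 3 - (13/3 + o)/(-5 + o))
(116 + a(-2))*27 = (116 + 2*(-29 + 3*(-2))/(3*(-5 - 2)))*27 = (116 + (2/3)*(-29 - 6)/(-7))*27 = (116 + (2/3)*(-1/7)*(-35))*27 = (116 + 10/3)*27 = (358/3)*27 = 3222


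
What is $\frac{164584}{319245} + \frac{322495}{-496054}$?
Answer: $- \frac{21312364739}{158362759230} \approx -0.13458$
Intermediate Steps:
$\frac{164584}{319245} + \frac{322495}{-496054} = 164584 \cdot \frac{1}{319245} + 322495 \left(- \frac{1}{496054}\right) = \frac{164584}{319245} - \frac{322495}{496054} = - \frac{21312364739}{158362759230}$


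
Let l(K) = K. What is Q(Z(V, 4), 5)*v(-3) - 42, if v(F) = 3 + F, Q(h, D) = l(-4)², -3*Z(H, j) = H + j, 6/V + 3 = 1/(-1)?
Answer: -42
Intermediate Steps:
V = -3/2 (V = 6/(-3 + 1/(-1)) = 6/(-3 - 1) = 6/(-4) = 6*(-¼) = -3/2 ≈ -1.5000)
Z(H, j) = -H/3 - j/3 (Z(H, j) = -(H + j)/3 = -H/3 - j/3)
Q(h, D) = 16 (Q(h, D) = (-4)² = 16)
Q(Z(V, 4), 5)*v(-3) - 42 = 16*(3 - 3) - 42 = 16*0 - 42 = 0 - 42 = -42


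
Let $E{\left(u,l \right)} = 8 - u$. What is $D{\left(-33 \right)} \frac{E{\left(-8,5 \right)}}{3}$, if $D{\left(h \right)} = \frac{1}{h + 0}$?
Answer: $- \frac{16}{99} \approx -0.16162$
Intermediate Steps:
$D{\left(h \right)} = \frac{1}{h}$
$D{\left(-33 \right)} \frac{E{\left(-8,5 \right)}}{3} = \frac{\left(8 - -8\right) \frac{1}{3}}{-33} = - \frac{\left(8 + 8\right) \frac{1}{3}}{33} = - \frac{16 \cdot \frac{1}{3}}{33} = \left(- \frac{1}{33}\right) \frac{16}{3} = - \frac{16}{99}$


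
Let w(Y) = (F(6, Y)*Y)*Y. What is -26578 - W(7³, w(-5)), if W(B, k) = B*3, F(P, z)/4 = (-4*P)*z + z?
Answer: -27607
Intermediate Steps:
F(P, z) = 4*z - 16*P*z (F(P, z) = 4*((-4*P)*z + z) = 4*(-4*P*z + z) = 4*(z - 4*P*z) = 4*z - 16*P*z)
w(Y) = -92*Y³ (w(Y) = ((4*Y*(1 - 4*6))*Y)*Y = ((4*Y*(1 - 24))*Y)*Y = ((4*Y*(-23))*Y)*Y = ((-92*Y)*Y)*Y = (-92*Y²)*Y = -92*Y³)
W(B, k) = 3*B
-26578 - W(7³, w(-5)) = -26578 - 3*7³ = -26578 - 3*343 = -26578 - 1*1029 = -26578 - 1029 = -27607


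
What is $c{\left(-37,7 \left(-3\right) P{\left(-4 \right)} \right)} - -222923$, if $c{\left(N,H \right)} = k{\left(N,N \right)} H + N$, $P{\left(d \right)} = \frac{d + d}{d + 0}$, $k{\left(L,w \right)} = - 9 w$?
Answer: $208900$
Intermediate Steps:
$P{\left(d \right)} = 2$ ($P{\left(d \right)} = \frac{2 d}{d} = 2$)
$c{\left(N,H \right)} = N - 9 H N$ ($c{\left(N,H \right)} = - 9 N H + N = - 9 H N + N = N - 9 H N$)
$c{\left(-37,7 \left(-3\right) P{\left(-4 \right)} \right)} - -222923 = - 37 \left(1 - 9 \cdot 7 \left(-3\right) 2\right) - -222923 = - 37 \left(1 - 9 \left(\left(-21\right) 2\right)\right) + 222923 = - 37 \left(1 - -378\right) + 222923 = - 37 \left(1 + 378\right) + 222923 = \left(-37\right) 379 + 222923 = -14023 + 222923 = 208900$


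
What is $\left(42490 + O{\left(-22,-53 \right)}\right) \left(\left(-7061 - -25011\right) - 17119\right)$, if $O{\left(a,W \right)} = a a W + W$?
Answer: $13948335$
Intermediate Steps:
$O{\left(a,W \right)} = W + W a^{2}$ ($O{\left(a,W \right)} = a^{2} W + W = W a^{2} + W = W + W a^{2}$)
$\left(42490 + O{\left(-22,-53 \right)}\right) \left(\left(-7061 - -25011\right) - 17119\right) = \left(42490 - 53 \left(1 + \left(-22\right)^{2}\right)\right) \left(\left(-7061 - -25011\right) - 17119\right) = \left(42490 - 53 \left(1 + 484\right)\right) \left(\left(-7061 + 25011\right) - 17119\right) = \left(42490 - 25705\right) \left(17950 - 17119\right) = \left(42490 - 25705\right) 831 = 16785 \cdot 831 = 13948335$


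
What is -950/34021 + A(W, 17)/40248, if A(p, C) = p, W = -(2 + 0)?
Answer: -1473217/52664508 ≈ -0.027974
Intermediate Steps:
W = -2 (W = -1*2 = -2)
-950/34021 + A(W, 17)/40248 = -950/34021 - 2/40248 = -950*1/34021 - 2*1/40248 = -950/34021 - 1/20124 = -1473217/52664508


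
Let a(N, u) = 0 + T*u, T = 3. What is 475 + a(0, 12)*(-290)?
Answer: -9965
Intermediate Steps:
a(N, u) = 3*u (a(N, u) = 0 + 3*u = 3*u)
475 + a(0, 12)*(-290) = 475 + (3*12)*(-290) = 475 + 36*(-290) = 475 - 10440 = -9965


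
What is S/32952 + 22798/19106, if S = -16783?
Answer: 215291849/314790456 ≈ 0.68392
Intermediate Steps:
S/32952 + 22798/19106 = -16783/32952 + 22798/19106 = -16783*1/32952 + 22798*(1/19106) = -16783/32952 + 11399/9553 = 215291849/314790456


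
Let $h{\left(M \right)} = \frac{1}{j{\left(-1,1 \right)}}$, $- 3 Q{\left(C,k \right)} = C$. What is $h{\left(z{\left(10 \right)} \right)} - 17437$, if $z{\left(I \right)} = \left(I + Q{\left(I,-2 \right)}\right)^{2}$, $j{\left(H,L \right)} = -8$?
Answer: $- \frac{139497}{8} \approx -17437.0$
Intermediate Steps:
$Q{\left(C,k \right)} = - \frac{C}{3}$
$z{\left(I \right)} = \frac{4 I^{2}}{9}$ ($z{\left(I \right)} = \left(I - \frac{I}{3}\right)^{2} = \left(\frac{2 I}{3}\right)^{2} = \frac{4 I^{2}}{9}$)
$h{\left(M \right)} = - \frac{1}{8}$ ($h{\left(M \right)} = \frac{1}{-8} = - \frac{1}{8}$)
$h{\left(z{\left(10 \right)} \right)} - 17437 = - \frac{1}{8} - 17437 = - \frac{139497}{8}$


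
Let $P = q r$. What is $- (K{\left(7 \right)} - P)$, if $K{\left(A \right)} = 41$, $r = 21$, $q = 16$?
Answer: $295$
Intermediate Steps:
$P = 336$ ($P = 16 \cdot 21 = 336$)
$- (K{\left(7 \right)} - P) = - (41 - 336) = \left(-1\right) \left(-295\right) = 295$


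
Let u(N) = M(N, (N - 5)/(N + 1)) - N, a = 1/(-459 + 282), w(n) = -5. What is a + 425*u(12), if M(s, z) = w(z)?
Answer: -1278826/177 ≈ -7225.0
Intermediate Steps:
a = -1/177 (a = 1/(-177) = -1/177 ≈ -0.0056497)
M(s, z) = -5
u(N) = -5 - N
a + 425*u(12) = -1/177 + 425*(-5 - 1*12) = -1/177 + 425*(-5 - 12) = -1/177 + 425*(-17) = -1/177 - 7225 = -1278826/177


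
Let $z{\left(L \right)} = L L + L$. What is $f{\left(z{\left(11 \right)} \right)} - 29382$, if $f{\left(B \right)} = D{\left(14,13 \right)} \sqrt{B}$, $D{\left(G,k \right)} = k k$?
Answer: $-29382 + 338 \sqrt{33} \approx -27440.0$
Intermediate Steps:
$D{\left(G,k \right)} = k^{2}$
$z{\left(L \right)} = L + L^{2}$ ($z{\left(L \right)} = L^{2} + L = L + L^{2}$)
$f{\left(B \right)} = 169 \sqrt{B}$ ($f{\left(B \right)} = 13^{2} \sqrt{B} = 169 \sqrt{B}$)
$f{\left(z{\left(11 \right)} \right)} - 29382 = 169 \sqrt{11 \left(1 + 11\right)} - 29382 = 169 \sqrt{11 \cdot 12} - 29382 = 169 \sqrt{132} - 29382 = 169 \cdot 2 \sqrt{33} - 29382 = 338 \sqrt{33} - 29382 = -29382 + 338 \sqrt{33}$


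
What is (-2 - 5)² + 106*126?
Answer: 13405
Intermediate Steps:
(-2 - 5)² + 106*126 = (-7)² + 13356 = 49 + 13356 = 13405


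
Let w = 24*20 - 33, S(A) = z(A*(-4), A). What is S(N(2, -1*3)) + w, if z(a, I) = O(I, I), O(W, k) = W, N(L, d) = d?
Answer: 444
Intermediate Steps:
z(a, I) = I
S(A) = A
w = 447 (w = 480 - 33 = 447)
S(N(2, -1*3)) + w = -1*3 + 447 = -3 + 447 = 444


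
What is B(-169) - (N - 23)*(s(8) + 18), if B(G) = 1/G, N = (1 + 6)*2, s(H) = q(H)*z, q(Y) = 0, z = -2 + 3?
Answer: 27377/169 ≈ 161.99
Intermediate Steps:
z = 1
s(H) = 0 (s(H) = 0*1 = 0)
N = 14 (N = 7*2 = 14)
B(-169) - (N - 23)*(s(8) + 18) = 1/(-169) - (14 - 23)*(0 + 18) = -1/169 - (-9)*18 = -1/169 - 1*(-162) = -1/169 + 162 = 27377/169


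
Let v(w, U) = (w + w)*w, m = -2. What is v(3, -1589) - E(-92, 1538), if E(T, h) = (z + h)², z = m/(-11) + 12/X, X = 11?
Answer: -286690446/121 ≈ -2.3693e+6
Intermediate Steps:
z = 14/11 (z = -2/(-11) + 12/11 = -2*(-1/11) + 12*(1/11) = 2/11 + 12/11 = 14/11 ≈ 1.2727)
E(T, h) = (14/11 + h)²
v(w, U) = 2*w² (v(w, U) = (2*w)*w = 2*w²)
v(3, -1589) - E(-92, 1538) = 2*3² - (14 + 11*1538)²/121 = 2*9 - (14 + 16918)²/121 = 18 - 16932²/121 = 18 - 286692624/121 = -286690446/121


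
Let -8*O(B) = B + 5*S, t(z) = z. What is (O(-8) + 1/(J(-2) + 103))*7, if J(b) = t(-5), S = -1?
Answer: 641/56 ≈ 11.446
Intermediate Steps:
J(b) = -5
O(B) = 5/8 - B/8 (O(B) = -(B + 5*(-1))/8 = -(B - 5)/8 = -(-5 + B)/8 = 5/8 - B/8)
(O(-8) + 1/(J(-2) + 103))*7 = ((5/8 - ⅛*(-8)) + 1/(-5 + 103))*7 = ((5/8 + 1) + 1/98)*7 = (13/8 + 1/98)*7 = (641/392)*7 = 641/56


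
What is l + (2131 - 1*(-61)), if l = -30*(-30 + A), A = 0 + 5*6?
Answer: 2192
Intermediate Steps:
A = 30 (A = 0 + 30 = 30)
l = 0 (l = -30*(-30 + 30) = -30*0 = 0)
l + (2131 - 1*(-61)) = 0 + (2131 - 1*(-61)) = 0 + (2131 + 61) = 0 + 2192 = 2192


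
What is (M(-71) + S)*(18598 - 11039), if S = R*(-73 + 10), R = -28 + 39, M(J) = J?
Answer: -5775076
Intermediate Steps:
R = 11
S = -693 (S = 11*(-73 + 10) = 11*(-63) = -693)
(M(-71) + S)*(18598 - 11039) = (-71 - 693)*(18598 - 11039) = -764*7559 = -5775076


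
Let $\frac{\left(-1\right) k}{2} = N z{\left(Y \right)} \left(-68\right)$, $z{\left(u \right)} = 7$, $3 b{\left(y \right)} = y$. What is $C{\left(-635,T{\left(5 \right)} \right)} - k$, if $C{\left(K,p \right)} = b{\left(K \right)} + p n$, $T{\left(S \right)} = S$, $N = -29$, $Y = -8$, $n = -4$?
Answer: $\frac{82129}{3} \approx 27376.0$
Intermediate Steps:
$b{\left(y \right)} = \frac{y}{3}$
$C{\left(K,p \right)} = - 4 p + \frac{K}{3}$ ($C{\left(K,p \right)} = \frac{K}{3} + p \left(-4\right) = \frac{K}{3} - 4 p = - 4 p + \frac{K}{3}$)
$k = -27608$ ($k = - 2 \left(-29\right) 7 \left(-68\right) = - 2 \left(\left(-203\right) \left(-68\right)\right) = \left(-2\right) 13804 = -27608$)
$C{\left(-635,T{\left(5 \right)} \right)} - k = \left(\left(-4\right) 5 + \frac{1}{3} \left(-635\right)\right) - -27608 = \left(-20 - \frac{635}{3}\right) + 27608 = - \frac{695}{3} + 27608 = \frac{82129}{3}$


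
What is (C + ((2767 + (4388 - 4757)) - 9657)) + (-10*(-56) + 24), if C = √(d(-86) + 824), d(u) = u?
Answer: -6675 + 3*√82 ≈ -6647.8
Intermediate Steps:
C = 3*√82 (C = √(-86 + 824) = √738 = 3*√82 ≈ 27.166)
(C + ((2767 + (4388 - 4757)) - 9657)) + (-10*(-56) + 24) = (3*√82 + ((2767 + (4388 - 4757)) - 9657)) + (-10*(-56) + 24) = (3*√82 + ((2767 - 369) - 9657)) + (560 + 24) = (3*√82 + (2398 - 9657)) + 584 = (3*√82 - 7259) + 584 = (-7259 + 3*√82) + 584 = -6675 + 3*√82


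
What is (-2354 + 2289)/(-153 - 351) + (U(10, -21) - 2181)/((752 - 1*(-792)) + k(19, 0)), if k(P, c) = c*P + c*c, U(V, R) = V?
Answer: -31057/24318 ≈ -1.2771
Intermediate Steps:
k(P, c) = c² + P*c (k(P, c) = P*c + c² = c² + P*c)
(-2354 + 2289)/(-153 - 351) + (U(10, -21) - 2181)/((752 - 1*(-792)) + k(19, 0)) = (-2354 + 2289)/(-153 - 351) + (10 - 2181)/((752 - 1*(-792)) + 0*(19 + 0)) = -65/(-504) - 2171/((752 + 792) + 0*19) = -65*(-1/504) - 2171/(1544 + 0) = 65/504 - 2171/1544 = -31057/24318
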